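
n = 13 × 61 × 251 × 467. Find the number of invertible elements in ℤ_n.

83880000

φ(92953081) = 92953081 · (1 − 1/13) · (1 − 1/61) · (1 − 1/251) · (1 − 1/467)
       = 92953081 · 83880000/92953081 = 83880000.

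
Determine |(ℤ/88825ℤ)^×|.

57600

Factor 88825: 88825 = 5^2 * 11 * 17 * 19.
φ(5^2) = 5^2 − 5^1 = 25 − 5 = 20.
φ(11) = 11 − 1 = 10.
φ(17) = 17 − 1 = 16.
φ(19) = 19 − 1 = 18.
Multiply: 20 · 10 · 16 · 18 = 57600.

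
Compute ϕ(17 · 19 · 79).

φ(17) = 17 − 1 = 16.
φ(19) = 19 − 1 = 18.
φ(79) = 79 − 1 = 78.
Multiply: 16 · 18 · 78 = 22464.

22464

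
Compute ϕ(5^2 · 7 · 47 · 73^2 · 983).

28490883840

φ(43085897575) = 43085897575 · (1 − 1/5) · (1 − 1/7) · (1 − 1/47) · (1 − 1/73) · (1 − 1/983)
       = 43085897575 · 78057216/118043555 = 28490883840.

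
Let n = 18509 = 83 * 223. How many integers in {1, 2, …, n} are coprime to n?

18204

φ(18509) = 18509 · (1 − 1/83) · (1 − 1/223)
       = 18509 · 18204/18509 = 18204.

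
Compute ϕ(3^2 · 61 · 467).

167760

φ(3^2) = 3^1·(3−1) = 3·2 = 6.
φ(61) = 61 − 1 = 60.
φ(467) = 467 − 1 = 466.
Since φ is multiplicative, φ(256383) = 6 · 60 · 466 = 167760.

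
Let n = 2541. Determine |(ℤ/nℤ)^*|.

Prime factorization: 2541 = 3 × 7 × 11^2.
φ(3) = 3 − 1 = 2.
φ(7) = 7 − 1 = 6.
φ(11^2) = 11^2 − 11^1 = 121 − 11 = 110.
φ(2541) = 2 × 6 × 110 = 1320.

1320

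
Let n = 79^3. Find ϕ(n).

φ(79^3) = 79^2·(79−1) = 6241·78 = 486798.

486798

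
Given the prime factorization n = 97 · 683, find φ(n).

65472

φ(66251) = 66251 · (1 − 1/97) · (1 − 1/683)
       = 66251 · 65472/66251 = 65472.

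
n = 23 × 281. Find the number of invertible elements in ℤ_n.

φ(23) = 23 − 1 = 22.
φ(281) = 281 − 1 = 280.
Since φ is multiplicative, φ(6463) = 22 · 280 = 6160.

6160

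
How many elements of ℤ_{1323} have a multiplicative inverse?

756

First factor: 1323 = 3^3 · 7^2.
φ(3^3) = 3^2·(3−1) = 9·2 = 18.
φ(7^2) = 7^1·(7−1) = 7·6 = 42.
Since φ is multiplicative, φ(1323) = 18 · 42 = 756.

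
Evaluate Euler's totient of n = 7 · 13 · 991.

71280

φ(90181) = 90181 · (1 − 1/7) · (1 − 1/13) · (1 − 1/991)
       = 90181 · 71280/90181 = 71280.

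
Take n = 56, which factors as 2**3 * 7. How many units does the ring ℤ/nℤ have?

24

φ(2^3) = 2^2·(2−1) = 4·1 = 4.
φ(7) = 7 − 1 = 6.
φ(56) = 4 × 6 = 24.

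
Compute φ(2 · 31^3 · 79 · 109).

242863920

φ(513060602) = 513060602 · (1 − 1/2) · (1 − 1/31) · (1 − 1/79) · (1 − 1/109)
       = 513060602 · 252720/533882 = 242863920.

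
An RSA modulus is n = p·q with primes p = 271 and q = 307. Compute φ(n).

φ(pq) = (p−1)(q−1) = 270 · 306 = 82620.

82620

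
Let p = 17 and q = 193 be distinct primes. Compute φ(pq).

3072

φ(3281) = 3281 · (1 − 1/17) · (1 − 1/193)
       = 3281 · 3072/3281 = 3072.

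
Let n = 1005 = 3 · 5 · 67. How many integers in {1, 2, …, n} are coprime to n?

φ(3) = 3 − 1 = 2.
φ(5) = 5 − 1 = 4.
φ(67) = 67 − 1 = 66.
Since φ is multiplicative, φ(1005) = 2 · 4 · 66 = 528.

528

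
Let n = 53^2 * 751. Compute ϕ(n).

2067000

φ(53^2) = 53^1·(53−1) = 53·52 = 2756.
φ(751) = 751 − 1 = 750.
Multiply: 2756 · 750 = 2067000.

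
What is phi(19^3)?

6498

φ(6859) = 6859 · (1 − 1/19)
       = 6859 · 18/19 = 6498.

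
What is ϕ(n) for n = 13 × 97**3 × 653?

φ(13) = 13 − 1 = 12.
φ(97^3) = 97^2·(97−1) = 9409·96 = 903264.
φ(653) = 653 − 1 = 652.
Multiply: 12 · 903264 · 652 = 7067137536.

7067137536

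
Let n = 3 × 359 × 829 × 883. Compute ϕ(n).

522891936

φ(788371539) = 788371539 · (1 − 1/3) · (1 − 1/359) · (1 − 1/829) · (1 − 1/883)
       = 788371539 · 522891936/788371539 = 522891936.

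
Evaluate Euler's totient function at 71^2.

φ(71^2) = 71^2 − 71^1 = 5041 − 71 = 4970.

4970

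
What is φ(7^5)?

14406

φ(7^5) = 7^5 − 7^4 = 16807 − 2401 = 14406.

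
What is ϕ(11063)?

Prime factorization: 11063 = 13 × 23 × 37.
φ(11063) = 11063 · (1 − 1/13) · (1 − 1/23) · (1 − 1/37)
       = 11063 · 9504/11063 = 9504.

9504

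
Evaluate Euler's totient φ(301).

252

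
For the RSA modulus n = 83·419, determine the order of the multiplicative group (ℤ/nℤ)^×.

34276

φ(pq) = (p−1)(q−1) = 82 · 418 = 34276.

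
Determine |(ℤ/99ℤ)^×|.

Factor 99: 99 = 3**2 · 11.
φ(3^2) = 3^2 − 3^1 = 9 − 3 = 6.
φ(11) = 11 − 1 = 10.
Since φ is multiplicative, φ(99) = 6 · 10 = 60.

60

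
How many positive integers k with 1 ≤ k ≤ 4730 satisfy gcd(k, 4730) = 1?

Factor 4730: 4730 = 2 · 5 · 11 · 43.
φ(4730) = 4730 · (1 − 1/2) · (1 − 1/5) · (1 − 1/11) · (1 − 1/43)
       = 4730 · 1680/4730 = 1680.

1680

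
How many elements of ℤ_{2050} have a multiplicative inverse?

800

2050 = 2 * 5^2 * 41.
φ(2) = 2 − 1 = 1.
φ(5^2) = 5^1·(5−1) = 5·4 = 20.
φ(41) = 41 − 1 = 40.
Multiply: 1 · 20 · 40 = 800.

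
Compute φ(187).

160

187 = 11 · 17.
φ(11) = 11 − 1 = 10.
φ(17) = 17 − 1 = 16.
Multiply: 10 · 16 = 160.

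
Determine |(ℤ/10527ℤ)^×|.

6160

Factor 10527: 10527 = 3 · 11^2 · 29.
φ(3) = 3 − 1 = 2.
φ(11^2) = 11^2 − 11^1 = 121 − 11 = 110.
φ(29) = 29 − 1 = 28.
Since φ is multiplicative, φ(10527) = 2 · 110 · 28 = 6160.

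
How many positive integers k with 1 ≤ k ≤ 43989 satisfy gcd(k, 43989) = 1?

Factor 43989: 43989 = 3 · 11 · 31 · 43.
φ(3) = 3 − 1 = 2.
φ(11) = 11 − 1 = 10.
φ(31) = 31 − 1 = 30.
φ(43) = 43 − 1 = 42.
Since φ is multiplicative, φ(43989) = 2 · 10 · 30 · 42 = 25200.

25200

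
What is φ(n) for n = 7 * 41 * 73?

17280

φ(7) = 7 − 1 = 6.
φ(41) = 41 − 1 = 40.
φ(73) = 73 − 1 = 72.
Multiply: 6 · 40 · 72 = 17280.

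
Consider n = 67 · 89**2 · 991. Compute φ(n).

511742880

φ(67) = 67 − 1 = 66.
φ(89^2) = 89^1·(89−1) = 89·88 = 7832.
φ(991) = 991 − 1 = 990.
Since φ is multiplicative, φ(525930637) = 66 · 7832 · 990 = 511742880.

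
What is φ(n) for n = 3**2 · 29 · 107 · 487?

8654688

φ(13600449) = 13600449 · (1 − 1/3) · (1 − 1/29) · (1 − 1/107) · (1 − 1/487)
       = 13600449 · 2884896/4533483 = 8654688.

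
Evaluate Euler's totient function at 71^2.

4970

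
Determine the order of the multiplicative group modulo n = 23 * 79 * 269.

φ(23) = 23 − 1 = 22.
φ(79) = 79 − 1 = 78.
φ(269) = 269 − 1 = 268.
Multiply: 22 · 78 · 268 = 459888.

459888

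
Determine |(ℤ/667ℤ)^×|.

616

Factor 667: 667 = 23 · 29.
φ(23) = 23 − 1 = 22.
φ(29) = 29 − 1 = 28.
φ(667) = 22 × 28 = 616.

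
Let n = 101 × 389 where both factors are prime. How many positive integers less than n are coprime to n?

38800

For distinct primes, φ(pq) = (p−1)(q−1) = 100 × 388 = 38800.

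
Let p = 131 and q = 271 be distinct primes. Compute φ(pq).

φ(pq) = (p−1)(q−1) = 130 · 270 = 35100.

35100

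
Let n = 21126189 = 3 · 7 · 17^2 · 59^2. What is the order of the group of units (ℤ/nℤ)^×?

11169408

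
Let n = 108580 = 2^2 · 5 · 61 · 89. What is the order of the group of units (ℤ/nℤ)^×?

φ(108580) = 108580 · (1 − 1/2) · (1 − 1/5) · (1 − 1/61) · (1 − 1/89)
       = 108580 · 21120/54290 = 42240.

42240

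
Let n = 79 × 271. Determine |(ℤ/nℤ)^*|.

21060

φ(79) = 79 − 1 = 78.
φ(271) = 271 − 1 = 270.
φ(21409) = 78 × 270 = 21060.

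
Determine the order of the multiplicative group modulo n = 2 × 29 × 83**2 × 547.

φ(2) = 2 − 1 = 1.
φ(29) = 29 − 1 = 28.
φ(83^2) = 83^2 − 83^1 = 6889 − 83 = 6806.
φ(547) = 547 − 1 = 546.
Multiply: 1 · 28 · 6806 · 546 = 104050128.

104050128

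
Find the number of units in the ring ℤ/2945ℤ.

2160

Prime factorization: 2945 = 5 · 19 · 31.
φ(2945) = 2945 · (1 − 1/5) · (1 − 1/19) · (1 − 1/31)
       = 2945 · 2160/2945 = 2160.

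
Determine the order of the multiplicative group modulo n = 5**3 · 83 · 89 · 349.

251116800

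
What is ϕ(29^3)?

23548

φ(24389) = 24389 · (1 − 1/29)
       = 24389 · 28/29 = 23548.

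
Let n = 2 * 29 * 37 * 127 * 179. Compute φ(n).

φ(48785018) = 48785018 · (1 − 1/2) · (1 − 1/29) · (1 − 1/37) · (1 − 1/127) · (1 − 1/179)
       = 48785018 · 22607424/48785018 = 22607424.

22607424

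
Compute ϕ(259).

First factor: 259 = 7 * 37.
φ(7) = 7 − 1 = 6.
φ(37) = 37 − 1 = 36.
φ(259) = 6 × 36 = 216.

216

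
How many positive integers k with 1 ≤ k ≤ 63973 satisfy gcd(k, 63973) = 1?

First factor: 63973 = 7 × 13 × 19 × 37.
φ(63973) = 63973 · (1 − 1/7) · (1 − 1/13) · (1 − 1/19) · (1 − 1/37)
       = 63973 · 46656/63973 = 46656.

46656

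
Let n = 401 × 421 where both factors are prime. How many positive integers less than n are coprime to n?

φ(n) = (p − 1)(q − 1) = (401−1)(421−1) = 400·420 = 168000.

168000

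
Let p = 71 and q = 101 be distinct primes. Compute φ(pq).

7000

φ(pq) = (p−1)(q−1) = 70 · 100 = 7000.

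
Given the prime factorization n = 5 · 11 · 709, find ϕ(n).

28320

φ(38995) = 38995 · (1 − 1/5) · (1 − 1/11) · (1 − 1/709)
       = 38995 · 28320/38995 = 28320.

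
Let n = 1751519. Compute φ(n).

1275120

First factor: 1751519 = 7 * 11 * 23^2 * 43.
φ(1751519) = 1751519 · (1 − 1/7) · (1 − 1/11) · (1 − 1/23) · (1 − 1/43)
       = 1751519 · 55440/76153 = 1275120.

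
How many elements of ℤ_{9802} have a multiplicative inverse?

9802 = 2 · 13^2 · 29.
φ(2) = 2 − 1 = 1.
φ(13^2) = 13^1·(13−1) = 13·12 = 156.
φ(29) = 29 − 1 = 28.
Multiply: 1 · 156 · 28 = 4368.

4368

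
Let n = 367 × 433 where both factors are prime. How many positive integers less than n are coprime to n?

158112

φ(pq) = (p−1)(q−1) = 366 · 432 = 158112.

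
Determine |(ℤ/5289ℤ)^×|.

First factor: 5289 = 3 · 41 · 43.
φ(3) = 3 − 1 = 2.
φ(41) = 41 − 1 = 40.
φ(43) = 43 − 1 = 42.
Since φ is multiplicative, φ(5289) = 2 · 40 · 42 = 3360.

3360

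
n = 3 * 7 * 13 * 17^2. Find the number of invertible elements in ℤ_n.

φ(3) = 3 − 1 = 2.
φ(7) = 7 − 1 = 6.
φ(13) = 13 − 1 = 12.
φ(17^2) = 17^1·(17−1) = 17·16 = 272.
φ(78897) = 2 × 6 × 12 × 272 = 39168.

39168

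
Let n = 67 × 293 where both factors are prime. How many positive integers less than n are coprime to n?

φ(67) = 67 − 1 = 66.
φ(293) = 293 − 1 = 292.
Multiply: 66 · 292 = 19272.

19272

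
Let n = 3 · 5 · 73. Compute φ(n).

φ(3) = 3 − 1 = 2.
φ(5) = 5 − 1 = 4.
φ(73) = 73 − 1 = 72.
Multiply: 2 · 4 · 72 = 576.

576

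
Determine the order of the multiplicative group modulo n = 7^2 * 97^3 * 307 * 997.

φ(13688151919183) = 13688151919183 · (1 − 1/7) · (1 − 1/97) · (1 − 1/307) · (1 − 1/997)
       = 13688151919183 · 175550976/207827641 = 11562313932288.

11562313932288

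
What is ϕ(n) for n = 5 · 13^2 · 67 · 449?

φ(25420135) = 25420135 · (1 − 1/5) · (1 − 1/13) · (1 − 1/67) · (1 − 1/449)
       = 25420135 · 1419264/1955395 = 18450432.

18450432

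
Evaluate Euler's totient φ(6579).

Factor 6579: 6579 = 3**2 · 17 · 43.
φ(3^2) = 3^2 − 3^1 = 9 − 3 = 6.
φ(17) = 17 − 1 = 16.
φ(43) = 43 − 1 = 42.
Since φ is multiplicative, φ(6579) = 6 · 16 · 42 = 4032.

4032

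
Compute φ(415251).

415251 = 3^2 · 29 · 37 · 43.
φ(3^2) = 3^1·(3−1) = 3·2 = 6.
φ(29) = 29 − 1 = 28.
φ(37) = 37 − 1 = 36.
φ(43) = 43 − 1 = 42.
Since φ is multiplicative, φ(415251) = 6 · 28 · 36 · 42 = 254016.

254016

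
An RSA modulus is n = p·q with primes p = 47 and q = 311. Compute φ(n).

14260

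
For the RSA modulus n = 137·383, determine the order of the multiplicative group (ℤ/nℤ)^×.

51952

φ(n) = (p − 1)(q − 1) = (137−1)(383−1) = 136·382 = 51952.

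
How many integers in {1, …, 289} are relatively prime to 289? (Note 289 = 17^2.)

272

φ(289) = 289 · (1 − 1/17)
       = 289 · 16/17 = 272.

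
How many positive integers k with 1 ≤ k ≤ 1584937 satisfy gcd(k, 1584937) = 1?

1411200

First factor: 1584937 = 29 × 31 × 41 × 43.
φ(1584937) = 1584937 · (1 − 1/29) · (1 − 1/31) · (1 − 1/41) · (1 − 1/43)
       = 1584937 · 1411200/1584937 = 1411200.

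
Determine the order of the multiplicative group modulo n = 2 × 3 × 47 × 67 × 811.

4918320

φ(2) = 2 − 1 = 1.
φ(3) = 3 − 1 = 2.
φ(47) = 47 − 1 = 46.
φ(67) = 67 − 1 = 66.
φ(811) = 811 − 1 = 810.
Multiply: 1 · 2 · 46 · 66 · 810 = 4918320.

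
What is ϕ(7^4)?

2058

φ(2401) = 2401 · (1 − 1/7)
       = 2401 · 6/7 = 2058.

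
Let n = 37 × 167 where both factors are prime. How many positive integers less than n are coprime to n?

φ(n) = (p − 1)(q − 1) = (37−1)(167−1) = 36·166 = 5976.

5976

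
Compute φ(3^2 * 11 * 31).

1800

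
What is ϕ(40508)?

17280

First factor: 40508 = 2^2 · 13 · 19 · 41.
φ(40508) = 40508 · (1 − 1/2) · (1 − 1/13) · (1 − 1/19) · (1 − 1/41)
       = 40508 · 8640/20254 = 17280.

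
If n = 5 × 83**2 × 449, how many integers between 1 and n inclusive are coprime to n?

12196352

φ(5) = 5 − 1 = 4.
φ(83^2) = 83^2 − 83^1 = 6889 − 83 = 6806.
φ(449) = 449 − 1 = 448.
φ(15465805) = 4 × 6806 × 448 = 12196352.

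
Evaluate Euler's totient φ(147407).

118272

147407 = 13 · 17 · 23 · 29.
φ(147407) = 147407 · (1 − 1/13) · (1 − 1/17) · (1 − 1/23) · (1 − 1/29)
       = 147407 · 118272/147407 = 118272.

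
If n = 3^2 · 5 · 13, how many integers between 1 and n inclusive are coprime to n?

288

φ(3^2) = 3^2 − 3^1 = 9 − 3 = 6.
φ(5) = 5 − 1 = 4.
φ(13) = 13 − 1 = 12.
φ(585) = 6 × 4 × 12 = 288.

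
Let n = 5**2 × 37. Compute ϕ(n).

φ(925) = 925 · (1 − 1/5) · (1 − 1/37)
       = 925 · 144/185 = 720.

720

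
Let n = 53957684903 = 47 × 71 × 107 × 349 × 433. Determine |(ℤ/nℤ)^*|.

φ(47) = 47 − 1 = 46.
φ(71) = 71 − 1 = 70.
φ(107) = 107 − 1 = 106.
φ(349) = 349 − 1 = 348.
φ(433) = 433 − 1 = 432.
Multiply: 46 · 70 · 106 · 348 · 432 = 51312683520.

51312683520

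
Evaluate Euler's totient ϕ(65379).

65379 = 3 * 19 * 31 * 37.
φ(3) = 3 − 1 = 2.
φ(19) = 19 − 1 = 18.
φ(31) = 31 − 1 = 30.
φ(37) = 37 − 1 = 36.
Since φ is multiplicative, φ(65379) = 2 · 18 · 30 · 36 = 38880.

38880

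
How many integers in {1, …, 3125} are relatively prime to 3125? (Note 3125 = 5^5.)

2500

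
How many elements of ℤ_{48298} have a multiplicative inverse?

21600

Prime factorization: 48298 = 2 · 19 · 31 · 41.
φ(48298) = 48298 · (1 − 1/2) · (1 − 1/19) · (1 − 1/31) · (1 − 1/41)
       = 48298 · 21600/48298 = 21600.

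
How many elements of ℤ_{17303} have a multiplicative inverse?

14520

Factor 17303: 17303 = 11**3 · 13.
φ(11^3) = 11^3 − 11^2 = 1331 − 121 = 1210.
φ(13) = 13 − 1 = 12.
Since φ is multiplicative, φ(17303) = 1210 · 12 = 14520.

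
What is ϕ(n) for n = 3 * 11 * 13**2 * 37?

112320

φ(3) = 3 − 1 = 2.
φ(11) = 11 − 1 = 10.
φ(13^2) = 13^2 − 13^1 = 169 − 13 = 156.
φ(37) = 37 − 1 = 36.
φ(206349) = 2 × 10 × 156 × 36 = 112320.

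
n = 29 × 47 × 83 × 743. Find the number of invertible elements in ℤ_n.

78367072

φ(84054847) = 84054847 · (1 − 1/29) · (1 − 1/47) · (1 − 1/83) · (1 − 1/743)
       = 84054847 · 78367072/84054847 = 78367072.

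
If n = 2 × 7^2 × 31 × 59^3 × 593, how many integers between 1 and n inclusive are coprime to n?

150599756160

φ(369997251386) = 369997251386 · (1 − 1/2) · (1 − 1/7) · (1 − 1/31) · (1 − 1/59) · (1 − 1/593)
       = 369997251386 · 6180480/15184358 = 150599756160.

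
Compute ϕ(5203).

4620

First factor: 5203 = 11**2 * 43.
φ(11^2) = 11^1·(11−1) = 11·10 = 110.
φ(43) = 43 − 1 = 42.
φ(5203) = 110 × 42 = 4620.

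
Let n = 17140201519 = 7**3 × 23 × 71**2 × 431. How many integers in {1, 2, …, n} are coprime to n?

φ(17140201519) = 17140201519 · (1 − 1/7) · (1 − 1/23) · (1 − 1/71) · (1 − 1/431)
       = 17140201519 · 3973200/4926761 = 13822762800.

13822762800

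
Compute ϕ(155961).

Prime factorization: 155961 = 3^2 × 13 × 31 × 43.
φ(155961) = 155961 · (1 − 1/3) · (1 − 1/13) · (1 − 1/31) · (1 − 1/43)
       = 155961 · 30240/51987 = 90720.

90720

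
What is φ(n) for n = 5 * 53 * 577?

φ(152905) = 152905 · (1 − 1/5) · (1 − 1/53) · (1 − 1/577)
       = 152905 · 119808/152905 = 119808.

119808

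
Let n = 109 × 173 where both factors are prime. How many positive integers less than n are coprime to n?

φ(109) = 109 − 1 = 108.
φ(173) = 173 − 1 = 172.
Multiply: 108 · 172 = 18576.

18576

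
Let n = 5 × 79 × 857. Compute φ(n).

267072

φ(338515) = 338515 · (1 − 1/5) · (1 − 1/79) · (1 − 1/857)
       = 338515 · 267072/338515 = 267072.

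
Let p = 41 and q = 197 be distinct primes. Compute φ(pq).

7840

For distinct primes, φ(pq) = (p−1)(q−1) = 40 × 196 = 7840.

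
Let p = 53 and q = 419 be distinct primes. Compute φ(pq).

21736

φ(22207) = 22207 · (1 − 1/53) · (1 − 1/419)
       = 22207 · 21736/22207 = 21736.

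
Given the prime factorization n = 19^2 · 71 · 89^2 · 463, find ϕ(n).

86624112960

φ(19^2) = 19^1·(19−1) = 19·18 = 342.
φ(71) = 71 − 1 = 70.
φ(89^2) = 89^2 − 89^1 = 7921 − 89 = 7832.
φ(463) = 463 − 1 = 462.
Since φ is multiplicative, φ(93999718913) = 342 · 70 · 7832 · 462 = 86624112960.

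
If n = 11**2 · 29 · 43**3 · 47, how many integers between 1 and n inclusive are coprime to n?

φ(11^2) = 11^2 − 11^1 = 121 − 11 = 110.
φ(29) = 29 − 1 = 28.
φ(43^3) = 43^2·(43−1) = 1849·42 = 77658.
φ(47) = 47 − 1 = 46.
φ(13112532961) = 110 × 28 × 77658 × 46 = 11002585440.

11002585440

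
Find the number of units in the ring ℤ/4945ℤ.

4945 = 5 · 23 · 43.
φ(5) = 5 − 1 = 4.
φ(23) = 23 − 1 = 22.
φ(43) = 43 − 1 = 42.
Since φ is multiplicative, φ(4945) = 4 · 22 · 42 = 3696.

3696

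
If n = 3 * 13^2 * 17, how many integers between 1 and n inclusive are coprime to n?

4992

φ(3) = 3 − 1 = 2.
φ(13^2) = 13^1·(13−1) = 13·12 = 156.
φ(17) = 17 − 1 = 16.
Multiply: 2 · 156 · 16 = 4992.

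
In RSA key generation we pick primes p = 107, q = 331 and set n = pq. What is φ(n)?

φ(107) = 107 − 1 = 106.
φ(331) = 331 − 1 = 330.
φ(35417) = 106 × 330 = 34980.

34980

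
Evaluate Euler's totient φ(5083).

4224

Factor 5083: 5083 = 13 · 17 · 23.
φ(5083) = 5083 · (1 − 1/13) · (1 − 1/17) · (1 − 1/23)
       = 5083 · 4224/5083 = 4224.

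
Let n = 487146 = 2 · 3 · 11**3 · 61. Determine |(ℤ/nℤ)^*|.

145200

φ(487146) = 487146 · (1 − 1/2) · (1 − 1/3) · (1 − 1/11) · (1 − 1/61)
       = 487146 · 1200/4026 = 145200.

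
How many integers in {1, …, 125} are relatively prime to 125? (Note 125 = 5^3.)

100

φ(5^3) = 5^3 − 5^2 = 125 − 25 = 100.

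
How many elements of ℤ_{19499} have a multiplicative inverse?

17280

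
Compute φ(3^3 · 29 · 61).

30240

φ(47763) = 47763 · (1 − 1/3) · (1 − 1/29) · (1 − 1/61)
       = 47763 · 3360/5307 = 30240.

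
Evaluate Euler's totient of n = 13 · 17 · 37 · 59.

φ(13) = 13 − 1 = 12.
φ(17) = 17 − 1 = 16.
φ(37) = 37 − 1 = 36.
φ(59) = 59 − 1 = 58.
Multiply: 12 · 16 · 36 · 58 = 400896.

400896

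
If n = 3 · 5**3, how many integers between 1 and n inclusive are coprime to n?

φ(3) = 3 − 1 = 2.
φ(5^3) = 5^3 − 5^2 = 125 − 25 = 100.
Since φ is multiplicative, φ(375) = 2 · 100 = 200.

200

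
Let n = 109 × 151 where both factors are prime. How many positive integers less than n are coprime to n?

For distinct primes, φ(pq) = (p−1)(q−1) = 108 × 150 = 16200.

16200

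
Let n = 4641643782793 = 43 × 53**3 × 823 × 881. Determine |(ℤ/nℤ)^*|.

φ(4641643782793) = 4641643782793 · (1 − 1/43) · (1 − 1/53) · (1 − 1/823) · (1 − 1/881)
       = 4641643782793 · 1579818240/1652418577 = 4437709436160.

4437709436160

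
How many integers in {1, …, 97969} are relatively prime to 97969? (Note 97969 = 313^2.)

φ(313^2) = 313^1·(313−1) = 313·312 = 97656.

97656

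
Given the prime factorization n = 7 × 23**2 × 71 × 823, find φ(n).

174691440

φ(216377399) = 216377399 · (1 − 1/7) · (1 − 1/23) · (1 − 1/71) · (1 − 1/823)
       = 216377399 · 7595280/9407713 = 174691440.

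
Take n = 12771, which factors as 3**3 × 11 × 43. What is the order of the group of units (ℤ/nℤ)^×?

φ(12771) = 12771 · (1 − 1/3) · (1 − 1/11) · (1 − 1/43)
       = 12771 · 840/1419 = 7560.

7560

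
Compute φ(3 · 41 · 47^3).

8129120

φ(12770229) = 12770229 · (1 − 1/3) · (1 − 1/41) · (1 − 1/47)
       = 12770229 · 3680/5781 = 8129120.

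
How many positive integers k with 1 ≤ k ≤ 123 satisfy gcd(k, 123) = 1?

80

First factor: 123 = 3 · 41.
φ(123) = 123 · (1 − 1/3) · (1 − 1/41)
       = 123 · 80/123 = 80.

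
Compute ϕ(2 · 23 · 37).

792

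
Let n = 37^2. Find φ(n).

φ(1369) = 1369 · (1 − 1/37)
       = 1369 · 36/37 = 1332.

1332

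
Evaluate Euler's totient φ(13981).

Factor 13981: 13981 = 11 · 31 · 41.
φ(11) = 11 − 1 = 10.
φ(31) = 31 − 1 = 30.
φ(41) = 41 − 1 = 40.
Since φ is multiplicative, φ(13981) = 10 · 30 · 40 = 12000.

12000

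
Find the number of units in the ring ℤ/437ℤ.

Factor 437: 437 = 19 * 23.
φ(437) = 437 · (1 − 1/19) · (1 − 1/23)
       = 437 · 396/437 = 396.

396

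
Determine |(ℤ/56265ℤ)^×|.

Factor 56265: 56265 = 3 × 5 × 11^2 × 31.
φ(56265) = 56265 · (1 − 1/3) · (1 − 1/5) · (1 − 1/11) · (1 − 1/31)
       = 56265 · 2400/5115 = 26400.

26400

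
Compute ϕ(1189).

1120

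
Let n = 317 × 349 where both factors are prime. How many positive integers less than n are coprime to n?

109968

For distinct primes, φ(pq) = (p−1)(q−1) = 316 × 348 = 109968.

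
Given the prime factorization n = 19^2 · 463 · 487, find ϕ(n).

76789944

φ(19^2) = 19^2 − 19^1 = 361 − 19 = 342.
φ(463) = 463 − 1 = 462.
φ(487) = 487 − 1 = 486.
Since φ is multiplicative, φ(81398641) = 342 · 462 · 486 = 76789944.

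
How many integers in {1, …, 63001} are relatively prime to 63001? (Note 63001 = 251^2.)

62750

φ(63001) = 63001 · (1 − 1/251)
       = 63001 · 250/251 = 62750.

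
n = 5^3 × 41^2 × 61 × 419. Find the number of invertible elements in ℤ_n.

φ(5370584875) = 5370584875 · (1 − 1/5) · (1 − 1/41) · (1 − 1/61) · (1 − 1/419)
       = 5370584875 · 4012800/5239595 = 4113120000.

4113120000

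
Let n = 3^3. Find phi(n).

18

φ(3^3) = 3^3 − 3^2 = 27 − 9 = 18.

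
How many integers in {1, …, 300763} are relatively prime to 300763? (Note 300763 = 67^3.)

φ(300763) = 300763 · (1 − 1/67)
       = 300763 · 66/67 = 296274.

296274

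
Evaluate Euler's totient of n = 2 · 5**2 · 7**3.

φ(2) = 2 − 1 = 1.
φ(5^2) = 5^1·(5−1) = 5·4 = 20.
φ(7^3) = 7^2·(7−1) = 49·6 = 294.
Since φ is multiplicative, φ(17150) = 1 · 20 · 294 = 5880.

5880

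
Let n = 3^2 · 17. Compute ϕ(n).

φ(3^2) = 3^1·(3−1) = 3·2 = 6.
φ(17) = 17 − 1 = 16.
φ(153) = 6 × 16 = 96.

96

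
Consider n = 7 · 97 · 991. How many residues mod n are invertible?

φ(7) = 7 − 1 = 6.
φ(97) = 97 − 1 = 96.
φ(991) = 991 − 1 = 990.
Since φ is multiplicative, φ(672889) = 6 · 96 · 990 = 570240.

570240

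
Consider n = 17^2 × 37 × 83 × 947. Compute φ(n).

φ(840480493) = 840480493 · (1 − 1/17) · (1 − 1/37) · (1 − 1/83) · (1 − 1/947)
       = 840480493 · 44681472/49440029 = 759585024.

759585024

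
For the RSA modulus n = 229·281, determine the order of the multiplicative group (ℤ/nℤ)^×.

φ(n) = (p − 1)(q − 1) = (229−1)(281−1) = 228·280 = 63840.

63840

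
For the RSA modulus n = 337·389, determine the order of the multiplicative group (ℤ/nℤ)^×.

For distinct primes, φ(pq) = (p−1)(q−1) = 336 × 388 = 130368.

130368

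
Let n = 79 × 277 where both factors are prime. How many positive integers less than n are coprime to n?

21528

φ(n) = (p − 1)(q − 1) = (79−1)(277−1) = 78·276 = 21528.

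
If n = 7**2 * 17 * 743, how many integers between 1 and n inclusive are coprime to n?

φ(618919) = 618919 · (1 − 1/7) · (1 − 1/17) · (1 − 1/743)
       = 618919 · 71232/88417 = 498624.

498624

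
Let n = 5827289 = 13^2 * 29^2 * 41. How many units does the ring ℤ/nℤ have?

φ(13^2) = 13^2 − 13^1 = 169 − 13 = 156.
φ(29^2) = 29^1·(29−1) = 29·28 = 812.
φ(41) = 41 − 1 = 40.
φ(5827289) = 156 × 812 × 40 = 5066880.

5066880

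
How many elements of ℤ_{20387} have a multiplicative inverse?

20387 = 19 * 29 * 37.
φ(19) = 19 − 1 = 18.
φ(29) = 29 − 1 = 28.
φ(37) = 37 − 1 = 36.
Multiply: 18 · 28 · 36 = 18144.

18144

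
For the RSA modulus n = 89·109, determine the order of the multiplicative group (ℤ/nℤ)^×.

For distinct primes, φ(pq) = (p−1)(q−1) = 88 × 108 = 9504.

9504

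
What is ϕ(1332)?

First factor: 1332 = 2^2 · 3^2 · 37.
φ(2^2) = 2^2 − 2^1 = 4 − 2 = 2.
φ(3^2) = 3^2 − 3^1 = 9 − 3 = 6.
φ(37) = 37 − 1 = 36.
Since φ is multiplicative, φ(1332) = 2 · 6 · 36 = 432.

432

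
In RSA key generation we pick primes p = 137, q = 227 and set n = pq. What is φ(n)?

30736

For distinct primes, φ(pq) = (p−1)(q−1) = 136 × 226 = 30736.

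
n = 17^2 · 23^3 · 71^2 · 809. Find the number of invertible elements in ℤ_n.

φ(17^2) = 17^2 − 17^1 = 289 − 17 = 272.
φ(23^3) = 23^3 − 23^2 = 12167 − 529 = 11638.
φ(71^2) = 71^2 − 71^1 = 5041 − 71 = 4970.
φ(809) = 809 − 1 = 808.
Multiply: 272 · 11638 · 4970 · 808 = 12712032847360.

12712032847360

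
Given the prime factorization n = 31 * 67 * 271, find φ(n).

φ(562867) = 562867 · (1 − 1/31) · (1 − 1/67) · (1 − 1/271)
       = 562867 · 534600/562867 = 534600.

534600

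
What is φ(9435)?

Factor 9435: 9435 = 3 * 5 * 17 * 37.
φ(9435) = 9435 · (1 − 1/3) · (1 − 1/5) · (1 − 1/17) · (1 − 1/37)
       = 9435 · 4608/9435 = 4608.

4608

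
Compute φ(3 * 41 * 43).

3360

φ(5289) = 5289 · (1 − 1/3) · (1 − 1/41) · (1 − 1/43)
       = 5289 · 3360/5289 = 3360.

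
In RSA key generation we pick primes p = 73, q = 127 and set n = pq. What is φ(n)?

9072

φ(9271) = 9271 · (1 − 1/73) · (1 − 1/127)
       = 9271 · 9072/9271 = 9072.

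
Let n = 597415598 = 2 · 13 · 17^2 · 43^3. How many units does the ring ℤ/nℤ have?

φ(2) = 2 − 1 = 1.
φ(13) = 13 − 1 = 12.
φ(17^2) = 17^2 − 17^1 = 289 − 17 = 272.
φ(43^3) = 43^2·(43−1) = 1849·42 = 77658.
φ(597415598) = 1 × 12 × 272 × 77658 = 253475712.

253475712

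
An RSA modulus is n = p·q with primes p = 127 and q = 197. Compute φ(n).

24696

For distinct primes, φ(pq) = (p−1)(q−1) = 126 × 196 = 24696.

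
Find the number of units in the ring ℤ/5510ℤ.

Prime factorization: 5510 = 2 × 5 × 19 × 29.
φ(2) = 2 − 1 = 1.
φ(5) = 5 − 1 = 4.
φ(19) = 19 − 1 = 18.
φ(29) = 29 − 1 = 28.
Since φ is multiplicative, φ(5510) = 1 · 4 · 18 · 28 = 2016.

2016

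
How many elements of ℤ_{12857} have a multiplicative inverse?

Factor 12857: 12857 = 13 · 23 · 43.
φ(12857) = 12857 · (1 − 1/13) · (1 − 1/23) · (1 − 1/43)
       = 12857 · 11088/12857 = 11088.

11088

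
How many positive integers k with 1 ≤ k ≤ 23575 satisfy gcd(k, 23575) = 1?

First factor: 23575 = 5^2 · 23 · 41.
φ(23575) = 23575 · (1 − 1/5) · (1 − 1/23) · (1 − 1/41)
       = 23575 · 3520/4715 = 17600.

17600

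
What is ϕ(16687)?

Factor 16687: 16687 = 11 · 37 · 41.
φ(11) = 11 − 1 = 10.
φ(37) = 37 − 1 = 36.
φ(41) = 41 − 1 = 40.
Since φ is multiplicative, φ(16687) = 10 · 36 · 40 = 14400.

14400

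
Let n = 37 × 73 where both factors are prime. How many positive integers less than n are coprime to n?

2592

For distinct primes, φ(pq) = (p−1)(q−1) = 36 × 72 = 2592.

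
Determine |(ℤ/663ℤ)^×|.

384

663 = 3 * 13 * 17.
φ(3) = 3 − 1 = 2.
φ(13) = 13 − 1 = 12.
φ(17) = 17 − 1 = 16.
Since φ is multiplicative, φ(663) = 2 · 12 · 16 = 384.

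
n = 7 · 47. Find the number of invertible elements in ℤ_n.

φ(329) = 329 · (1 − 1/7) · (1 − 1/47)
       = 329 · 276/329 = 276.

276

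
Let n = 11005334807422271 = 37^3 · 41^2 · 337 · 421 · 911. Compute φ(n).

10379579438592000

φ(37^3) = 37^2·(37−1) = 1369·36 = 49284.
φ(41^2) = 41^1·(41−1) = 41·40 = 1640.
φ(337) = 337 − 1 = 336.
φ(421) = 421 − 1 = 420.
φ(911) = 911 − 1 = 910.
Multiply: 49284 · 1640 · 336 · 420 · 910 = 10379579438592000.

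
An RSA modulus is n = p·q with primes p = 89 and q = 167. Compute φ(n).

14608

For distinct primes, φ(pq) = (p−1)(q−1) = 88 × 166 = 14608.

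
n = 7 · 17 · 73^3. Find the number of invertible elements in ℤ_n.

φ(7) = 7 − 1 = 6.
φ(17) = 17 − 1 = 16.
φ(73^3) = 73^2·(73−1) = 5329·72 = 383688.
Multiply: 6 · 16 · 383688 = 36834048.

36834048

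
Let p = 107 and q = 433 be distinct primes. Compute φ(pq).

φ(n) = (p − 1)(q − 1) = (107−1)(433−1) = 106·432 = 45792.

45792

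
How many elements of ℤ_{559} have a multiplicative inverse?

Factor 559: 559 = 13 × 43.
φ(13) = 13 − 1 = 12.
φ(43) = 43 − 1 = 42.
Since φ is multiplicative, φ(559) = 12 · 42 = 504.

504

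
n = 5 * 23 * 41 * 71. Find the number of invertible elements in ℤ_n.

φ(334765) = 334765 · (1 − 1/5) · (1 − 1/23) · (1 − 1/41) · (1 − 1/71)
       = 334765 · 246400/334765 = 246400.

246400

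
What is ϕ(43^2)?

1806

φ(1849) = 1849 · (1 − 1/43)
       = 1849 · 42/43 = 1806.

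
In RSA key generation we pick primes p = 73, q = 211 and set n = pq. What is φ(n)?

15120

φ(15403) = 15403 · (1 − 1/73) · (1 − 1/211)
       = 15403 · 15120/15403 = 15120.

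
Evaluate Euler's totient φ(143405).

143405 = 5 · 23 · 29 · 43.
φ(143405) = 143405 · (1 − 1/5) · (1 − 1/23) · (1 − 1/29) · (1 − 1/43)
       = 143405 · 103488/143405 = 103488.

103488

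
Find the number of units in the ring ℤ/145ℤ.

First factor: 145 = 5 · 29.
φ(5) = 5 − 1 = 4.
φ(29) = 29 − 1 = 28.
φ(145) = 4 × 28 = 112.

112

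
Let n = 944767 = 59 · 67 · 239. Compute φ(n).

911064

φ(59) = 59 − 1 = 58.
φ(67) = 67 − 1 = 66.
φ(239) = 239 − 1 = 238.
φ(944767) = 58 × 66 × 238 = 911064.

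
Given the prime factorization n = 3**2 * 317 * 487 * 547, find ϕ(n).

503114976

φ(760007817) = 760007817 · (1 − 1/3) · (1 − 1/317) · (1 − 1/487) · (1 − 1/547)
       = 760007817 · 167704992/253335939 = 503114976.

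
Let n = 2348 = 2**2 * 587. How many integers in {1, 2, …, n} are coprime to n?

1172

φ(2348) = 2348 · (1 − 1/2) · (1 − 1/587)
       = 2348 · 586/1174 = 1172.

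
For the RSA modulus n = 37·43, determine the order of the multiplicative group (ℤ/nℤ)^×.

1512

φ(pq) = (p−1)(q−1) = 36 · 42 = 1512.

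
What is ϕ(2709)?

Prime factorization: 2709 = 3^2 · 7 · 43.
φ(3^2) = 3^2 − 3^1 = 9 − 3 = 6.
φ(7) = 7 − 1 = 6.
φ(43) = 43 − 1 = 42.
Multiply: 6 · 6 · 42 = 1512.

1512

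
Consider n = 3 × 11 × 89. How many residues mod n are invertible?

1760

φ(2937) = 2937 · (1 − 1/3) · (1 − 1/11) · (1 − 1/89)
       = 2937 · 1760/2937 = 1760.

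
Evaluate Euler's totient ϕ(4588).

Prime factorization: 4588 = 2^2 · 31 · 37.
φ(4588) = 4588 · (1 − 1/2) · (1 − 1/31) · (1 − 1/37)
       = 4588 · 1080/2294 = 2160.

2160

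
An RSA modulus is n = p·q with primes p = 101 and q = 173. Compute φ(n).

17200

φ(101) = 101 − 1 = 100.
φ(173) = 173 − 1 = 172.
Since φ is multiplicative, φ(17473) = 100 · 172 = 17200.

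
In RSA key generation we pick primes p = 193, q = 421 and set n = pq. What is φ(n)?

80640

φ(pq) = (p−1)(q−1) = 192 · 420 = 80640.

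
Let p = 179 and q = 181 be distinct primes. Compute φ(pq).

32040

φ(179) = 179 − 1 = 178.
φ(181) = 181 − 1 = 180.
Multiply: 178 · 180 = 32040.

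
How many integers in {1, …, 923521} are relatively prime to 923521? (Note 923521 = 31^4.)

φ(31^4) = 31^3·(31−1) = 29791·30 = 893730.

893730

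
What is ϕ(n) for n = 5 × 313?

φ(1565) = 1565 · (1 − 1/5) · (1 − 1/313)
       = 1565 · 1248/1565 = 1248.

1248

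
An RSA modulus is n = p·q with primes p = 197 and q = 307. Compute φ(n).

φ(197) = 197 − 1 = 196.
φ(307) = 307 − 1 = 306.
Since φ is multiplicative, φ(60479) = 196 · 306 = 59976.

59976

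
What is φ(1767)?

1080

Prime factorization: 1767 = 3 * 19 * 31.
φ(1767) = 1767 · (1 − 1/3) · (1 − 1/19) · (1 − 1/31)
       = 1767 · 1080/1767 = 1080.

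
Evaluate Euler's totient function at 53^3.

146068

φ(53^3) = 53^2·(53−1) = 2809·52 = 146068.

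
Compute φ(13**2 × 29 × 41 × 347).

φ(69726527) = 69726527 · (1 − 1/13) · (1 − 1/29) · (1 − 1/41) · (1 − 1/347)
       = 69726527 · 4650240/5363579 = 60453120.

60453120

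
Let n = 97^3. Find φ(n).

903264

φ(97^3) = 97^2·(97−1) = 9409·96 = 903264.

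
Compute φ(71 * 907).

63420

φ(71) = 71 − 1 = 70.
φ(907) = 907 − 1 = 906.
φ(64397) = 70 × 906 = 63420.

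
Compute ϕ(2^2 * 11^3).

2420

φ(5324) = 5324 · (1 − 1/2) · (1 − 1/11)
       = 5324 · 10/22 = 2420.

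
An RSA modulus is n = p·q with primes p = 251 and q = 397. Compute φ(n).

φ(n) = (p − 1)(q − 1) = (251−1)(397−1) = 250·396 = 99000.

99000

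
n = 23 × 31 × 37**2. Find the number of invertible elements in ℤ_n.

φ(976097) = 976097 · (1 − 1/23) · (1 − 1/31) · (1 − 1/37)
       = 976097 · 23760/26381 = 879120.

879120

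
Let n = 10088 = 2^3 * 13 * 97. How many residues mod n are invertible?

φ(10088) = 10088 · (1 − 1/2) · (1 − 1/13) · (1 − 1/97)
       = 10088 · 1152/2522 = 4608.

4608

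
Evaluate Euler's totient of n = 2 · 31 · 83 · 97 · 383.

φ(2) = 2 − 1 = 1.
φ(31) = 31 − 1 = 30.
φ(83) = 83 − 1 = 82.
φ(97) = 97 − 1 = 96.
φ(383) = 383 − 1 = 382.
Since φ is multiplicative, φ(191179046) = 1 · 30 · 82 · 96 · 382 = 90213120.

90213120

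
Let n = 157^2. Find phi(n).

φ(157^2) = 157^1·(157−1) = 157·156 = 24492.

24492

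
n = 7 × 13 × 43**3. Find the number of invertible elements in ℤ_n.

5591376

φ(7) = 7 − 1 = 6.
φ(13) = 13 − 1 = 12.
φ(43^3) = 43^3 − 43^2 = 79507 − 1849 = 77658.
Since φ is multiplicative, φ(7235137) = 6 · 12 · 77658 = 5591376.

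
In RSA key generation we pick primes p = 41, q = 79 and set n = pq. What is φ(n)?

3120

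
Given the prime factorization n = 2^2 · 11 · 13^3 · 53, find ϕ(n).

φ(2^2) = 2^2 − 2^1 = 4 − 2 = 2.
φ(11) = 11 − 1 = 10.
φ(13^3) = 13^3 − 13^2 = 2197 − 169 = 2028.
φ(53) = 53 − 1 = 52.
φ(5123404) = 2 × 10 × 2028 × 52 = 2109120.

2109120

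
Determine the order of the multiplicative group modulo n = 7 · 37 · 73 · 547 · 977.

φ(10104260033) = 10104260033 · (1 − 1/7) · (1 − 1/37) · (1 − 1/73) · (1 − 1/547) · (1 − 1/977)
       = 10104260033 · 8287598592/10104260033 = 8287598592.

8287598592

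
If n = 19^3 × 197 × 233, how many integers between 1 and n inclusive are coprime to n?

295477056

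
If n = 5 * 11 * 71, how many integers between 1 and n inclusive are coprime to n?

φ(5) = 5 − 1 = 4.
φ(11) = 11 − 1 = 10.
φ(71) = 71 − 1 = 70.
Since φ is multiplicative, φ(3905) = 4 · 10 · 70 = 2800.

2800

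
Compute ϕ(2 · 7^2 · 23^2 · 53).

1105104

φ(2) = 2 − 1 = 1.
φ(7^2) = 7^2 − 7^1 = 49 − 7 = 42.
φ(23^2) = 23^1·(23−1) = 23·22 = 506.
φ(53) = 53 − 1 = 52.
Multiply: 1 · 42 · 506 · 52 = 1105104.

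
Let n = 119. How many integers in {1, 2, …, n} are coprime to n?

96

First factor: 119 = 7 × 17.
φ(7) = 7 − 1 = 6.
φ(17) = 17 − 1 = 16.
Since φ is multiplicative, φ(119) = 6 · 16 = 96.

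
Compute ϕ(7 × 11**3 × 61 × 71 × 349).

10611216000

φ(7) = 7 − 1 = 6.
φ(11^3) = 11^2·(11−1) = 121·10 = 1210.
φ(61) = 61 − 1 = 60.
φ(71) = 71 − 1 = 70.
φ(349) = 349 − 1 = 348.
Since φ is multiplicative, φ(14082822523) = 6 · 1210 · 60 · 70 · 348 = 10611216000.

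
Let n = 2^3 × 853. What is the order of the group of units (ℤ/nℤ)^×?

3408

φ(6824) = 6824 · (1 − 1/2) · (1 − 1/853)
       = 6824 · 852/1706 = 3408.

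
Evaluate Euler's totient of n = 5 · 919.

φ(5) = 5 − 1 = 4.
φ(919) = 919 − 1 = 918.
Since φ is multiplicative, φ(4595) = 4 · 918 = 3672.

3672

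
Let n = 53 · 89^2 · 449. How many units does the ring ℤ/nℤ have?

φ(188496037) = 188496037 · (1 − 1/53) · (1 − 1/89) · (1 − 1/449)
       = 188496037 · 2050048/2117933 = 182454272.

182454272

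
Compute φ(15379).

Factor 15379: 15379 = 7 · 13^3.
φ(7) = 7 − 1 = 6.
φ(13^3) = 13^3 − 13^2 = 2197 − 169 = 2028.
Multiply: 6 · 2028 = 12168.

12168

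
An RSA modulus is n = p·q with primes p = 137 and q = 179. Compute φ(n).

φ(n) = (p − 1)(q − 1) = (137−1)(179−1) = 136·178 = 24208.

24208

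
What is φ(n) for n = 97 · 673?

φ(65281) = 65281 · (1 − 1/97) · (1 − 1/673)
       = 65281 · 64512/65281 = 64512.

64512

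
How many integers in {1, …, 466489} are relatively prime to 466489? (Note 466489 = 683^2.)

φ(683^2) = 683^2 − 683^1 = 466489 − 683 = 465806.

465806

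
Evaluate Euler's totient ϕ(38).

18

Factor 38: 38 = 2 · 19.
φ(2) = 2 − 1 = 1.
φ(19) = 19 − 1 = 18.
Since φ is multiplicative, φ(38) = 1 · 18 = 18.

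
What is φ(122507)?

90720

122507 = 7 · 11 · 37 · 43.
φ(7) = 7 − 1 = 6.
φ(11) = 11 − 1 = 10.
φ(37) = 37 − 1 = 36.
φ(43) = 43 − 1 = 42.
Multiply: 6 · 10 · 36 · 42 = 90720.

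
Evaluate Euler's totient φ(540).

540 = 2^2 · 3^3 · 5.
φ(540) = 540 · (1 − 1/2) · (1 − 1/3) · (1 − 1/5)
       = 540 · 8/30 = 144.

144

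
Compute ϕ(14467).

Prime factorization: 14467 = 17 × 23 × 37.
φ(17) = 17 − 1 = 16.
φ(23) = 23 − 1 = 22.
φ(37) = 37 − 1 = 36.
Since φ is multiplicative, φ(14467) = 16 · 22 · 36 = 12672.

12672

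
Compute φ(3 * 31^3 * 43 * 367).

φ(3) = 3 − 1 = 2.
φ(31^3) = 31^2·(31−1) = 961·30 = 28830.
φ(43) = 43 − 1 = 42.
φ(367) = 367 − 1 = 366.
Since φ is multiplicative, φ(1410395313) = 2 · 28830 · 42 · 366 = 886349520.

886349520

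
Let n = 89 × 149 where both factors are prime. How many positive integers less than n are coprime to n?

φ(pq) = (p−1)(q−1) = 88 · 148 = 13024.

13024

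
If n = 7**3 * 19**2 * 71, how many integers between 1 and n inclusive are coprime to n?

φ(7^3) = 7^3 − 7^2 = 343 − 49 = 294.
φ(19^2) = 19^2 − 19^1 = 361 − 19 = 342.
φ(71) = 71 − 1 = 70.
Multiply: 294 · 342 · 70 = 7038360.

7038360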